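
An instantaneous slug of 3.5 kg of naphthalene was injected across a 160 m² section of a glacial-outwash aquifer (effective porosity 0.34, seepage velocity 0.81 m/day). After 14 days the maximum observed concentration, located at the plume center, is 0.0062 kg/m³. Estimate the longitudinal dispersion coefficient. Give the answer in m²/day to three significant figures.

0.612 m²/day

At the plume center C_max = M/(n_e·A·√(4πDt)), so D = M²/(4πt·(n_e·A·C_max)²).
n_e·A·C_max = 0.34 × 160 × 0.0062 = 0.3373 kg/m.
D = 3.5²/(4π × 14 × 0.3373²) = 0.612 m²/day.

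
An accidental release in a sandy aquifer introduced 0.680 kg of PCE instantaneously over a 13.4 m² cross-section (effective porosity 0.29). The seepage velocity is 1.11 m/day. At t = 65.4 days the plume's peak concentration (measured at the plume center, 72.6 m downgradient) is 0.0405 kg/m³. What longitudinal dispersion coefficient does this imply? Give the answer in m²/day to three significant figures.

0.0227 m²/day

At the plume center C_max = M/(n_e·A·√(4πDt)), so D = M²/(4πt·(n_e·A·C_max)²).
n_e·A·C_max = 0.29 × 13.4 × 0.0405 = 0.1574 kg/m.
D = 0.680²/(4π × 65.4 × 0.1574²) = 0.0227 m²/day.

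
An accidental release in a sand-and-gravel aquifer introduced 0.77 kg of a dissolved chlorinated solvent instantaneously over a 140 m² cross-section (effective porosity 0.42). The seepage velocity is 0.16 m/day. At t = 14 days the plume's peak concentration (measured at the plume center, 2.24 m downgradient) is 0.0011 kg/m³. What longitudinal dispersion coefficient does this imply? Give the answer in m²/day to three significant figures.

0.806 m²/day

At the plume center C_max = M/(n_e·A·√(4πDt)), so D = M²/(4πt·(n_e·A·C_max)²).
n_e·A·C_max = 0.42 × 140 × 0.0011 = 0.06468 kg/m.
D = 0.77²/(4π × 14 × 0.06468²) = 0.806 m²/day.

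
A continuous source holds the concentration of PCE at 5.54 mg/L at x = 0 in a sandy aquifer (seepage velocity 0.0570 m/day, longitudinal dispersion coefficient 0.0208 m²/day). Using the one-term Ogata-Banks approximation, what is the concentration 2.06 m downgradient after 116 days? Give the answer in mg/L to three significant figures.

5.43 mg/L

For a continuous step input, C/C₀ ≈ ½·erfc((x−vt)/(2√(Dt))).
vt = 0.0570 × 116 = 6.612 m and 2√(Dt) = 2√(0.0208 × 116) = 3.107 m.
Argument (x−vt)/(2√(Dt)) = (2.06 − 6.612)/3.107 = -1.465; ½·erfc(-1.465) = 0.9809.
C = 5.54 × 0.9809 = 5.43 mg/L.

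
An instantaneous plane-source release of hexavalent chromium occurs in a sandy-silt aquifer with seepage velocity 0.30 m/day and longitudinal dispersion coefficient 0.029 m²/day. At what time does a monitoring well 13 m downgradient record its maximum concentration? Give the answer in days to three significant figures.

For the 1D instantaneous-source solution, setting ∂C/∂t = 0 at fixed x gives v²t² + 2Dt − x² = 0, so t = (√(D² + v²x²) − D)/v².
√(D² + v²x²) = √(0.029² + 0.30² × 13²) = 3.900; v² = 0.09.
t = (3.900 − 0.029)/0.09 = 43.0 days (vs. the pure-advection estimate x/v = 43.3 d).

43.0 days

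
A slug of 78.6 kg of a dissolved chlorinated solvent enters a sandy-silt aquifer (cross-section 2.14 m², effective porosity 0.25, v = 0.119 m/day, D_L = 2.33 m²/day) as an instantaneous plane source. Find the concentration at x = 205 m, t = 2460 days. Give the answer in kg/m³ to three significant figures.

0.391 kg/m³

For an instantaneous plane source, C(x,t) = M/(n_e·A·√(4πDt)) · exp(−(x−vt)²/(4Dt)), with n_e·A the pore (flow) area.
Plume center vt = 0.119 × 2460 = 292.74 m, so the well at 205 m is 87.74 m upgradient of the peak.
√(4πDt) = 268.4 m, giving peak height M/(n_e·A·√(4πDt)) = 78.6/(0.25 × 2.14 × 268.4) = 0.5474 kg/m³.
(x−vt)²/(4Dt) = (-87.74)²/(4 × 2.33 × 2460) = 0.3358; exp(−0.3358) = 0.7148.
C = 0.5474 × 0.7148 = 0.391 kg/m³.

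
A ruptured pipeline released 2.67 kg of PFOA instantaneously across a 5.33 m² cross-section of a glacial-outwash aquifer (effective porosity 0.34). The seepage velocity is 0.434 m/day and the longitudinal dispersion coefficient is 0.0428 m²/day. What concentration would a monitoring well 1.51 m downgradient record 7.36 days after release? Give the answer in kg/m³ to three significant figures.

For an instantaneous plane source, C(x,t) = M/(n_e·A·√(4πDt)) · exp(−(x−vt)²/(4Dt)), with n_e·A the pore (flow) area.
Plume center vt = 0.434 × 7.36 = 3.19424 m, so the well at 1.51 m is 1.68424 m upgradient of the peak.
√(4πDt) = 1.990 m, giving peak height M/(n_e·A·√(4πDt)) = 2.67/(0.34 × 5.33 × 1.990) = 0.7404 kg/m³.
(x−vt)²/(4Dt) = (-1.68424)²/(4 × 0.0428 × 7.36) = 2.251; exp(−2.251) = 0.1053.
C = 0.7404 × 0.1053 = 0.0780 kg/m³.

0.0780 kg/m³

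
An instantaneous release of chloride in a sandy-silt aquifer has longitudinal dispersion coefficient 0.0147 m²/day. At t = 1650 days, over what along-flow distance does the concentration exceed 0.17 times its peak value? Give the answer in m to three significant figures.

The plume is Gaussian with σ = √(2Dt) = √(2 × 0.0147 × 1650) = 6.965 m.
C/C_peak = exp(−Δx²/(2σ²)) = 0.17 ⇒ Δx = σ·√(−2 ln 0.17) = 6.965 × 1.883 = 13.12 m.
Width = 2Δx = 26.2 m.

26.2 m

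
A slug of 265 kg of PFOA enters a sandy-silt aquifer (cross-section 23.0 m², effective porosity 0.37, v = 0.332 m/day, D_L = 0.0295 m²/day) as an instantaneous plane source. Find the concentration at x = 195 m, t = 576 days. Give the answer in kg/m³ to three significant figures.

For an instantaneous plane source, C(x,t) = M/(n_e·A·√(4πDt)) · exp(−(x−vt)²/(4Dt)), with n_e·A the pore (flow) area.
Plume center vt = 0.332 × 576 = 191.232 m, so the well at 195 m is 3.768 m downgradient of the peak.
√(4πDt) = 14.61 m, giving peak height M/(n_e·A·√(4πDt)) = 265/(0.37 × 23.0 × 14.61) = 2.131 kg/m³.
(x−vt)²/(4Dt) = (3.768)²/(4 × 0.0295 × 576) = 0.2089; exp(−0.2089) = 0.8115.
C = 2.131 × 0.8115 = 1.73 kg/m³.

1.73 kg/m³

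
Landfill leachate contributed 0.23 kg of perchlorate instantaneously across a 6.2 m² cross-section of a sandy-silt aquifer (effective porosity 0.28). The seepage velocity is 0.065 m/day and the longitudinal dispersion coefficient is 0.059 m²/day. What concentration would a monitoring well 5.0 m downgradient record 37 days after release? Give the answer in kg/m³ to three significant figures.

For an instantaneous plane source, C(x,t) = M/(n_e·A·√(4πDt)) · exp(−(x−vt)²/(4Dt)), with n_e·A the pore (flow) area.
Plume center vt = 0.065 × 37 = 2.405 m, so the well at 5.0 m is 2.595 m downgradient of the peak.
√(4πDt) = 5.238 m, giving peak height M/(n_e·A·√(4πDt)) = 0.23/(0.28 × 6.2 × 5.238) = 0.02529 kg/m³.
(x−vt)²/(4Dt) = (2.595)²/(4 × 0.059 × 37) = 0.7712; exp(−0.7712) = 0.4625.
C = 0.02529 × 0.4625 = 0.0117 kg/m³.

0.0117 kg/m³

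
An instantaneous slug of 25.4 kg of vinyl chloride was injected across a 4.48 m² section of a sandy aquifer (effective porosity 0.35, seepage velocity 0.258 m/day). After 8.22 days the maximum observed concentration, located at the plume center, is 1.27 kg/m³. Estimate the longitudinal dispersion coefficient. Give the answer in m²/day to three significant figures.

At the plume center C_max = M/(n_e·A·√(4πDt)), so D = M²/(4πt·(n_e·A·C_max)²).
n_e·A·C_max = 0.35 × 4.48 × 1.27 = 1.991 kg/m.
D = 25.4²/(4π × 8.22 × 1.991²) = 1.58 m²/day.

1.58 m²/day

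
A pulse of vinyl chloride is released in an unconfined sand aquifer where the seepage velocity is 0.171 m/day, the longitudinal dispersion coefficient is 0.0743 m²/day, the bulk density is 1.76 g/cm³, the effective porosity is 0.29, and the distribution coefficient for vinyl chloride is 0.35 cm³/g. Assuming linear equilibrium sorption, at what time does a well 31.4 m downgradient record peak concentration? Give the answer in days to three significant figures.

Retardation factor R = 1 + ρ_b·K_d/n = 1 + 1.76 × 0.35/0.29 = 3.124.
Sorption retards both mechanisms: v_R = v/R = 0.05474 m/day, D_R = D/R = 0.02378 m²/day.
Peak time from v_R²t² + 2D_R t − x² = 0: t = (√(D_R² + v_R²x²) − D_R)/v_R².
√(D_R² + v_R²x²) = √(0.02378² + 0.05474² × 31.4²) = 1.719; v_R² = 0.002996.
t = (1.719 − 0.02378)/0.002996 = 566 days.

566 days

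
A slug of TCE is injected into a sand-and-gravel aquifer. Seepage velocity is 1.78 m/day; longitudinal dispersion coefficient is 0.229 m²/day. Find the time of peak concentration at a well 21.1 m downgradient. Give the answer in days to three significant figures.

11.8 days

For the 1D instantaneous-source solution, setting ∂C/∂t = 0 at fixed x gives v²t² + 2Dt − x² = 0, so t = (√(D² + v²x²) − D)/v².
√(D² + v²x²) = √(0.229² + 1.78² × 21.1²) = 37.56; v² = 3.1684.
t = (37.56 − 0.229)/3.1684 = 11.8 days (vs. the pure-advection estimate x/v = 11.9 d).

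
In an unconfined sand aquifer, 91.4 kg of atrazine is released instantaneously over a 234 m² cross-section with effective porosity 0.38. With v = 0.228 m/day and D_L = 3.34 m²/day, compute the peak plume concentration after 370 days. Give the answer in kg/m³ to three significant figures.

The peak of an instantaneous 1D plume sits at x = vt; there the Gaussian factor is 1 and C_max = M/(n_e·A·√(4πDt)), where n_e·A is the pore area the mass is dissolved in.
√(4πDt) = √(4π × 3.34 × 370) = 124.6 m, so C_max = 91.4/(0.38 × 234 × 124.6) = 0.00825 kg/m³.

0.00825 kg/m³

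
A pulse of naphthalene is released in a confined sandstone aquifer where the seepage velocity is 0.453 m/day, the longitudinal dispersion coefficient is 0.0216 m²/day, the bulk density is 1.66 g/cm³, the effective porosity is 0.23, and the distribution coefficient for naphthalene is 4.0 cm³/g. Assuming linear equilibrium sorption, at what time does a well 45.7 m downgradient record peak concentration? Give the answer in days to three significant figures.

3010 days

Retardation factor R = 1 + ρ_b·K_d/n = 1 + 1.66 × 4.0/0.23 = 29.87.
Sorption retards both mechanisms: v_R = v/R = 0.01517 m/day, D_R = D/R = 0.0007231 m²/day.
Peak time from v_R²t² + 2D_R t − x² = 0: t = (√(D_R² + v_R²x²) − D_R)/v_R².
√(D_R² + v_R²x²) = √(0.0007231² + 0.01517² × 45.7²) = 0.6933; v_R² = 0.0002301.
t = (0.6933 − 0.0007231)/0.0002301 = 3010 days.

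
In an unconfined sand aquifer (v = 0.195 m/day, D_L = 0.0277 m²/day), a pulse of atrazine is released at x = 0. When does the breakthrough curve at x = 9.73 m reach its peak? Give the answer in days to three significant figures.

For the 1D instantaneous-source solution, setting ∂C/∂t = 0 at fixed x gives v²t² + 2Dt − x² = 0, so t = (√(D² + v²x²) − D)/v².
√(D² + v²x²) = √(0.0277² + 0.195² × 9.73²) = 1.898; v² = 0.038025.
t = (1.898 − 0.0277)/0.038025 = 49.2 days (vs. the pure-advection estimate x/v = 49.9 d).

49.2 days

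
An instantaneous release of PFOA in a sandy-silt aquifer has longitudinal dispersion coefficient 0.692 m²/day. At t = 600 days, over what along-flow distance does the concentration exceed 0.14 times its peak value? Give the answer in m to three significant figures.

The plume is Gaussian with σ = √(2Dt) = √(2 × 0.692 × 600) = 28.82 m.
C/C_peak = exp(−Δx²/(2σ²)) = 0.14 ⇒ Δx = σ·√(−2 ln 0.14) = 28.82 × 1.983 = 57.15 m.
Width = 2Δx = 114 m.

114 m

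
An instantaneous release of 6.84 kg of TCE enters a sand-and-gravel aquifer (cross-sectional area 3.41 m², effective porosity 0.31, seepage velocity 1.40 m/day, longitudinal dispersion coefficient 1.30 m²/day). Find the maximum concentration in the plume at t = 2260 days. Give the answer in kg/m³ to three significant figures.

The peak of an instantaneous 1D plume sits at x = vt; there the Gaussian factor is 1 and C_max = M/(n_e·A·√(4πDt)), where n_e·A is the pore area the mass is dissolved in.
√(4πDt) = √(4π × 1.30 × 2260) = 192.1 m, so C_max = 6.84/(0.31 × 3.41 × 192.1) = 0.0337 kg/m³.

0.0337 kg/m³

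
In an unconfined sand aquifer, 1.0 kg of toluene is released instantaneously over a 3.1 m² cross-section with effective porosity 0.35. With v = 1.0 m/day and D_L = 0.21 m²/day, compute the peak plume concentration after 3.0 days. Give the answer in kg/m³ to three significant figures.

The peak of an instantaneous 1D plume sits at x = vt; there the Gaussian factor is 1 and C_max = M/(n_e·A·√(4πDt)), where n_e·A is the pore area the mass is dissolved in.
√(4πDt) = √(4π × 0.21 × 3.0) = 2.814 m, so C_max = 1.0/(0.35 × 3.1 × 2.814) = 0.328 kg/m³.

0.328 kg/m³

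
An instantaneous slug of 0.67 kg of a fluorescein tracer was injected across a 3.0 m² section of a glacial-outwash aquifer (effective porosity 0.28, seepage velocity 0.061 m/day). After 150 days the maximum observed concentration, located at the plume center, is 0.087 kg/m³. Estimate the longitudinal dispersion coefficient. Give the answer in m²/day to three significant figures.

0.0446 m²/day

At the plume center C_max = M/(n_e·A·√(4πDt)), so D = M²/(4πt·(n_e·A·C_max)²).
n_e·A·C_max = 0.28 × 3.0 × 0.087 = 0.07308 kg/m.
D = 0.67²/(4π × 150 × 0.07308²) = 0.0446 m²/day.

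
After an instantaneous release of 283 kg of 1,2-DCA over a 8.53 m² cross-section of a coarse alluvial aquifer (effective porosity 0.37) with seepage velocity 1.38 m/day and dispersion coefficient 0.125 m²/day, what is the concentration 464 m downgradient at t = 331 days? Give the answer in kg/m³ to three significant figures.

For an instantaneous plane source, C(x,t) = M/(n_e·A·√(4πDt)) · exp(−(x−vt)²/(4Dt)), with n_e·A the pore (flow) area.
Plume center vt = 1.38 × 331 = 456.78 m, so the well at 464 m is 7.22 m downgradient of the peak.
√(4πDt) = 22.80 m, giving peak height M/(n_e·A·√(4πDt)) = 283/(0.37 × 8.53 × 22.80) = 3.933 kg/m³.
(x−vt)²/(4Dt) = (7.22)²/(4 × 0.125 × 331) = 0.3150; exp(−0.3150) = 0.7298.
C = 3.933 × 0.7298 = 2.87 kg/m³.

2.87 kg/m³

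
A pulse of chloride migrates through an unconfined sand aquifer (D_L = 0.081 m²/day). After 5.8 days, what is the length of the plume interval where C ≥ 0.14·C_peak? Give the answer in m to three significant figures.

3.84 m

The plume is Gaussian with σ = √(2Dt) = √(2 × 0.081 × 5.8) = 0.9693 m.
C/C_peak = exp(−Δx²/(2σ²)) = 0.14 ⇒ Δx = σ·√(−2 ln 0.14) = 0.9693 × 1.983 = 1.922 m.
Width = 2Δx = 3.84 m.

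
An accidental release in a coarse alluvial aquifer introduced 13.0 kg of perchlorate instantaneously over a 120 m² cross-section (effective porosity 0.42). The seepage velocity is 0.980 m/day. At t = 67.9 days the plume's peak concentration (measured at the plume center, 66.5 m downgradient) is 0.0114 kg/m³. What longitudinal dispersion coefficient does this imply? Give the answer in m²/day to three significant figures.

0.600 m²/day

At the plume center C_max = M/(n_e·A·√(4πDt)), so D = M²/(4πt·(n_e·A·C_max)²).
n_e·A·C_max = 0.42 × 120 × 0.0114 = 0.5746 kg/m.
D = 13.0²/(4π × 67.9 × 0.5746²) = 0.600 m²/day.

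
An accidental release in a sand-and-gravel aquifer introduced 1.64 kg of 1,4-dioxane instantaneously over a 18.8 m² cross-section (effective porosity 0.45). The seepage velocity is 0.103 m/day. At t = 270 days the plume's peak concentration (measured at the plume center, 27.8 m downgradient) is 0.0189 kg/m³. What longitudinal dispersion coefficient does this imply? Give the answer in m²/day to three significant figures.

At the plume center C_max = M/(n_e·A·√(4πDt)), so D = M²/(4πt·(n_e·A·C_max)²).
n_e·A·C_max = 0.45 × 18.8 × 0.0189 = 0.1599 kg/m.
D = 1.64²/(4π × 270 × 0.1599²) = 0.0310 m²/day.

0.0310 m²/day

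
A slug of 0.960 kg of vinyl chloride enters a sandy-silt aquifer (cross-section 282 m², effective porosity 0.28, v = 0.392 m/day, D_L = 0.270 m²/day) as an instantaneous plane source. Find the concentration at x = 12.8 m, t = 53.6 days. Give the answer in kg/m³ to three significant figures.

For an instantaneous plane source, C(x,t) = M/(n_e·A·√(4πDt)) · exp(−(x−vt)²/(4Dt)), with n_e·A the pore (flow) area.
Plume center vt = 0.392 × 53.6 = 21.0112 m, so the well at 12.8 m is 8.2112 m upgradient of the peak.
√(4πDt) = 13.49 m, giving peak height M/(n_e·A·√(4πDt)) = 0.960/(0.28 × 282 × 13.49) = 0.0009013 kg/m³.
(x−vt)²/(4Dt) = (-8.2112)²/(4 × 0.270 × 53.6) = 1.165; exp(−1.165) = 0.3119.
C = 0.0009013 × 0.3119 = 0.000281 kg/m³.

0.000281 kg/m³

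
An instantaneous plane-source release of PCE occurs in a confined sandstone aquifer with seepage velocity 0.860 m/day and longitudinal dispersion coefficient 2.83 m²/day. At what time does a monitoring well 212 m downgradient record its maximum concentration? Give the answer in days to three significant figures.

243 days

For the 1D instantaneous-source solution, setting ∂C/∂t = 0 at fixed x gives v²t² + 2Dt − x² = 0, so t = (√(D² + v²x²) − D)/v².
√(D² + v²x²) = √(2.83² + 0.860² × 212²) = 182.3; v² = 0.7396.
t = (182.3 − 2.83)/0.7396 = 243 days (vs. the pure-advection estimate x/v = 247 d).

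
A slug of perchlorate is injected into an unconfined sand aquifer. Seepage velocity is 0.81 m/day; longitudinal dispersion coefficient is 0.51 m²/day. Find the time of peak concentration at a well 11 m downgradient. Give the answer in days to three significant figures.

For the 1D instantaneous-source solution, setting ∂C/∂t = 0 at fixed x gives v²t² + 2Dt − x² = 0, so t = (√(D² + v²x²) − D)/v².
√(D² + v²x²) = √(0.51² + 0.81² × 11²) = 8.925; v² = 0.6561.
t = (8.925 − 0.51)/0.6561 = 12.8 days (vs. the pure-advection estimate x/v = 13.6 d).

12.8 days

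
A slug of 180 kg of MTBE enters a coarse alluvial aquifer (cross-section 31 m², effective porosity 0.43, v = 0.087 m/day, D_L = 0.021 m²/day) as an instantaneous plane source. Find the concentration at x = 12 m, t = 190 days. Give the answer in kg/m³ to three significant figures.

For an instantaneous plane source, C(x,t) = M/(n_e·A·√(4πDt)) · exp(−(x−vt)²/(4Dt)), with n_e·A the pore (flow) area.
Plume center vt = 0.087 × 190 = 16.53 m, so the well at 12 m is 4.53 m upgradient of the peak.
√(4πDt) = 7.081 m, giving peak height M/(n_e·A·√(4πDt)) = 180/(0.43 × 31 × 7.081) = 1.907 kg/m³.
(x−vt)²/(4Dt) = (-4.53)²/(4 × 0.021 × 190) = 1.286; exp(−1.286) = 0.2764.
C = 1.907 × 0.2764 = 0.527 kg/m³.

0.527 kg/m³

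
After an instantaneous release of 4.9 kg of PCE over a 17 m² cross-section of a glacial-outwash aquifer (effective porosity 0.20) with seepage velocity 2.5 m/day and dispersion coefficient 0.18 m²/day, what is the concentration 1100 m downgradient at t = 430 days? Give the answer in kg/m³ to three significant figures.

0.00614 kg/m³

For an instantaneous plane source, C(x,t) = M/(n_e·A·√(4πDt)) · exp(−(x−vt)²/(4Dt)), with n_e·A the pore (flow) area.
Plume center vt = 2.5 × 430 = 1075 m, so the well at 1100 m is 25 m downgradient of the peak.
√(4πDt) = 31.19 m, giving peak height M/(n_e·A·√(4πDt)) = 4.9/(0.20 × 17 × 31.19) = 0.04621 kg/m³.
(x−vt)²/(4Dt) = (25)²/(4 × 0.18 × 430) = 2.019; exp(−2.019) = 0.1328.
C = 0.04621 × 0.1328 = 0.00614 kg/m³.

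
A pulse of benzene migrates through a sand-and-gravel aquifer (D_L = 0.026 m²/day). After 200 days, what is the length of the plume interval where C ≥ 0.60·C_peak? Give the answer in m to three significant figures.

The plume is Gaussian with σ = √(2Dt) = √(2 × 0.026 × 200) = 3.225 m.
C/C_peak = exp(−Δx²/(2σ²)) = 0.60 ⇒ Δx = σ·√(−2 ln 0.60) = 3.225 × 1.011 = 3.260 m.
Width = 2Δx = 6.52 m.

6.52 m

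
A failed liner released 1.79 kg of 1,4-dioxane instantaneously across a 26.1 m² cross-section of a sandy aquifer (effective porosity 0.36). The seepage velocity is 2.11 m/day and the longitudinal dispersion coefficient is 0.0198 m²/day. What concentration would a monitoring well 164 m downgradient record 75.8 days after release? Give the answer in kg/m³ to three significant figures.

0.00281 kg/m³

For an instantaneous plane source, C(x,t) = M/(n_e·A·√(4πDt)) · exp(−(x−vt)²/(4Dt)), with n_e·A the pore (flow) area.
Plume center vt = 2.11 × 75.8 = 159.938 m, so the well at 164 m is 4.062 m downgradient of the peak.
√(4πDt) = 4.343 m, giving peak height M/(n_e·A·√(4πDt)) = 1.79/(0.36 × 26.1 × 4.343) = 0.04387 kg/m³.
(x−vt)²/(4Dt) = (4.062)²/(4 × 0.0198 × 75.8) = 2.748; exp(−2.748) = 0.06406.
C = 0.04387 × 0.06406 = 0.00281 kg/m³.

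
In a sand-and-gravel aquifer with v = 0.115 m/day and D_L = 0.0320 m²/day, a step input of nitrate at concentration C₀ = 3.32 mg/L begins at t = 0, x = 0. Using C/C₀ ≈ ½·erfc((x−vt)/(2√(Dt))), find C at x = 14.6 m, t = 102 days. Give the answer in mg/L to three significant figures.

For a continuous step input, C/C₀ ≈ ½·erfc((x−vt)/(2√(Dt))).
vt = 0.115 × 102 = 11.73 m and 2√(Dt) = 2√(0.0320 × 102) = 3.613 m.
Argument (x−vt)/(2√(Dt)) = (14.6 − 11.73)/3.613 = 0.7944; ½·erfc(0.7944) = 0.1306.
C = 3.32 × 0.1306 = 0.434 mg/L.

0.434 mg/L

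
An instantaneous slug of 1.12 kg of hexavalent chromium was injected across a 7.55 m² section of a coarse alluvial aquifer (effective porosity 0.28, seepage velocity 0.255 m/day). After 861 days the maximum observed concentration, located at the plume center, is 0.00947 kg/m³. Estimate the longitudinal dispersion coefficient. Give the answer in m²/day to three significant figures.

At the plume center C_max = M/(n_e·A·√(4πDt)), so D = M²/(4πt·(n_e·A·C_max)²).
n_e·A·C_max = 0.28 × 7.55 × 0.00947 = 0.02002 kg/m.
D = 1.12²/(4π × 861 × 0.02002²) = 0.289 m²/day.

0.289 m²/day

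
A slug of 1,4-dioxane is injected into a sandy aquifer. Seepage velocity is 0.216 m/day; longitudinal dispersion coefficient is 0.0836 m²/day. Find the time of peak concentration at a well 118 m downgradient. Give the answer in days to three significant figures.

For the 1D instantaneous-source solution, setting ∂C/∂t = 0 at fixed x gives v²t² + 2Dt − x² = 0, so t = (√(D² + v²x²) − D)/v².
√(D² + v²x²) = √(0.0836² + 0.216² × 118²) = 25.49; v² = 0.046656.
t = (25.49 − 0.0836)/0.046656 = 545 days (vs. the pure-advection estimate x/v = 546 d).

545 days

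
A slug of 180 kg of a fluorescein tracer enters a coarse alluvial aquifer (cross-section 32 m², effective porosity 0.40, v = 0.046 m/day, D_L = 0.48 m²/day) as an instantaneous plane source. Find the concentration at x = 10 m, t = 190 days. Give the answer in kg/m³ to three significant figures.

For an instantaneous plane source, C(x,t) = M/(n_e·A·√(4πDt)) · exp(−(x−vt)²/(4Dt)), with n_e·A the pore (flow) area.
Plume center vt = 0.046 × 190 = 8.74 m, so the well at 10 m is 1.26 m downgradient of the peak.
√(4πDt) = 33.85 m, giving peak height M/(n_e·A·√(4πDt)) = 180/(0.40 × 32 × 33.85) = 0.4154 kg/m³.
(x−vt)²/(4Dt) = (1.26)²/(4 × 0.48 × 190) = 0.004352; exp(−0.004352) = 0.9957.
C = 0.4154 × 0.9957 = 0.414 kg/m³.

0.414 kg/m³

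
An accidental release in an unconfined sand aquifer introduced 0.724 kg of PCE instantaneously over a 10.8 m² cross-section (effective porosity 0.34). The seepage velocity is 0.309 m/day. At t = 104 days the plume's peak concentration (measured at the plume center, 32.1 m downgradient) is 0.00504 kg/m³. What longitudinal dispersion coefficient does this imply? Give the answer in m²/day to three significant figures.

1.17 m²/day

At the plume center C_max = M/(n_e·A·√(4πDt)), so D = M²/(4πt·(n_e·A·C_max)²).
n_e·A·C_max = 0.34 × 10.8 × 0.00504 = 0.01851 kg/m.
D = 0.724²/(4π × 104 × 0.01851²) = 1.17 m²/day.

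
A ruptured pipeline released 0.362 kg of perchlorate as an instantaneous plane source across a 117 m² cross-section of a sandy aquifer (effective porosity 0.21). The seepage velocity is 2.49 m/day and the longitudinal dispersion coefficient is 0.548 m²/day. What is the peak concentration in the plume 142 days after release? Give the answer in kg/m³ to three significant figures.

0.000471 kg/m³

The peak of an instantaneous 1D plume sits at x = vt; there the Gaussian factor is 1 and C_max = M/(n_e·A·√(4πDt)), where n_e·A is the pore area the mass is dissolved in.
√(4πDt) = √(4π × 0.548 × 142) = 31.27 m, so C_max = 0.362/(0.21 × 117 × 31.27) = 0.000471 kg/m³.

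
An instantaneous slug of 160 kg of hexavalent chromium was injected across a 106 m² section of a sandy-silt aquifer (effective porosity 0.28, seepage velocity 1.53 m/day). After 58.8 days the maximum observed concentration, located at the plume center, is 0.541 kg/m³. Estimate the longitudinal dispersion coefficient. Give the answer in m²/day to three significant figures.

0.134 m²/day

At the plume center C_max = M/(n_e·A·√(4πDt)), so D = M²/(4πt·(n_e·A·C_max)²).
n_e·A·C_max = 0.28 × 106 × 0.541 = 16.06 kg/m.
D = 160²/(4π × 58.8 × 16.06²) = 0.134 m²/day.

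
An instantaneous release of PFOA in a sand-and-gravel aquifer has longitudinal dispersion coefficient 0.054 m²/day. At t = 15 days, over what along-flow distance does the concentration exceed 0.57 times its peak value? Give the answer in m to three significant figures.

2.70 m

The plume is Gaussian with σ = √(2Dt) = √(2 × 0.054 × 15) = 1.273 m.
C/C_peak = exp(−Δx²/(2σ²)) = 0.57 ⇒ Δx = σ·√(−2 ln 0.57) = 1.273 × 1.060 = 1.349 m.
Width = 2Δx = 2.70 m.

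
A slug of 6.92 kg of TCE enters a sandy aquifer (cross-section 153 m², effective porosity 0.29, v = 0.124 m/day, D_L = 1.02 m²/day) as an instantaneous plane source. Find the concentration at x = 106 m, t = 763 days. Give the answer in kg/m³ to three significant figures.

0.00151 kg/m³

For an instantaneous plane source, C(x,t) = M/(n_e·A·√(4πDt)) · exp(−(x−vt)²/(4Dt)), with n_e·A the pore (flow) area.
Plume center vt = 0.124 × 763 = 94.612 m, so the well at 106 m is 11.388 m downgradient of the peak.
√(4πDt) = 98.89 m, giving peak height M/(n_e·A·√(4πDt)) = 6.92/(0.29 × 153 × 98.89) = 0.001577 kg/m³.
(x−vt)²/(4Dt) = (11.388)²/(4 × 1.02 × 763) = 0.04166; exp(−0.04166) = 0.9592.
C = 0.001577 × 0.9592 = 0.00151 kg/m³.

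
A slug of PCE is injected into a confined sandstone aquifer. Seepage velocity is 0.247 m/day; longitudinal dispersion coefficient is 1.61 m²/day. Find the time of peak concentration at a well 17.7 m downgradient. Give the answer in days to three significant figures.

50.0 days

For the 1D instantaneous-source solution, setting ∂C/∂t = 0 at fixed x gives v²t² + 2Dt − x² = 0, so t = (√(D² + v²x²) − D)/v².
√(D² + v²x²) = √(1.61² + 0.247² × 17.7²) = 4.659; v² = 0.061009.
t = (4.659 − 1.61)/0.061009 = 50.0 days (vs. the pure-advection estimate x/v = 71.7 d).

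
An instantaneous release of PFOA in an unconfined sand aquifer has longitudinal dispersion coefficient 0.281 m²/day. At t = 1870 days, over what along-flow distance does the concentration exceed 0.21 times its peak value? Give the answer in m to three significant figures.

115 m

The plume is Gaussian with σ = √(2Dt) = √(2 × 0.281 × 1870) = 32.42 m.
C/C_peak = exp(−Δx²/(2σ²)) = 0.21 ⇒ Δx = σ·√(−2 ln 0.21) = 32.42 × 1.767 = 57.29 m.
Width = 2Δx = 115 m.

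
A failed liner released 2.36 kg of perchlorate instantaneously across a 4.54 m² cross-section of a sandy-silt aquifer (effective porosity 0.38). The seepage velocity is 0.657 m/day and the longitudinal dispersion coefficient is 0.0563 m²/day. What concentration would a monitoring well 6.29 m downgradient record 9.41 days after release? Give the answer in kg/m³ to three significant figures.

0.527 kg/m³

For an instantaneous plane source, C(x,t) = M/(n_e·A·√(4πDt)) · exp(−(x−vt)²/(4Dt)), with n_e·A the pore (flow) area.
Plume center vt = 0.657 × 9.41 = 6.18237 m, so the well at 6.29 m is 0.10763 m downgradient of the peak.
√(4πDt) = 2.580 m, giving peak height M/(n_e·A·√(4πDt)) = 2.36/(0.38 × 4.54 × 2.580) = 0.5302 kg/m³.
(x−vt)²/(4Dt) = (0.10763)²/(4 × 0.0563 × 9.41) = 0.005466; exp(−0.005466) = 0.9945.
C = 0.5302 × 0.9945 = 0.527 kg/m³.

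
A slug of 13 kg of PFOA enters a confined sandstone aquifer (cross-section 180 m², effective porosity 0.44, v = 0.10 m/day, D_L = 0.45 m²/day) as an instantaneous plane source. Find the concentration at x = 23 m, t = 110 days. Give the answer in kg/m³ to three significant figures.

0.00318 kg/m³

For an instantaneous plane source, C(x,t) = M/(n_e·A·√(4πDt)) · exp(−(x−vt)²/(4Dt)), with n_e·A the pore (flow) area.
Plume center vt = 0.10 × 110 = 11 m, so the well at 23 m is 12 m downgradient of the peak.
√(4πDt) = 24.94 m, giving peak height M/(n_e·A·√(4πDt)) = 13/(0.44 × 180 × 24.94) = 0.006581 kg/m³.
(x−vt)²/(4Dt) = (12)²/(4 × 0.45 × 110) = 0.7273; exp(−0.7273) = 0.4832.
C = 0.006581 × 0.4832 = 0.00318 kg/m³.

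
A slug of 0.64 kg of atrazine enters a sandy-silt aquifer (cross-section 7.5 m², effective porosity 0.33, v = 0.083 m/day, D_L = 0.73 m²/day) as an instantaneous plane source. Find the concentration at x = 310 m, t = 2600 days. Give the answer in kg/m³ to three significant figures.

0.000520 kg/m³

For an instantaneous plane source, C(x,t) = M/(n_e·A·√(4πDt)) · exp(−(x−vt)²/(4Dt)), with n_e·A the pore (flow) area.
Plume center vt = 0.083 × 2600 = 215.8 m, so the well at 310 m is 94.2 m downgradient of the peak.
√(4πDt) = 154.4 m, giving peak height M/(n_e·A·√(4πDt)) = 0.64/(0.33 × 7.5 × 154.4) = 0.001675 kg/m³.
(x−vt)²/(4Dt) = (94.2)²/(4 × 0.73 × 2600) = 1.169; exp(−1.169) = 0.3107.
C = 0.001675 × 0.3107 = 0.000520 kg/m³.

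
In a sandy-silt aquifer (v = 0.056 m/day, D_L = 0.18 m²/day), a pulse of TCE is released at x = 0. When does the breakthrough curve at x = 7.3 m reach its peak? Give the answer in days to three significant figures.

For the 1D instantaneous-source solution, setting ∂C/∂t = 0 at fixed x gives v²t² + 2Dt − x² = 0, so t = (√(D² + v²x²) − D)/v².
√(D² + v²x²) = √(0.18² + 0.056² × 7.3²) = 0.4467; v² = 0.003136.
t = (0.4467 − 0.18)/0.003136 = 85.0 days (vs. the pure-advection estimate x/v = 130 d).

85.0 days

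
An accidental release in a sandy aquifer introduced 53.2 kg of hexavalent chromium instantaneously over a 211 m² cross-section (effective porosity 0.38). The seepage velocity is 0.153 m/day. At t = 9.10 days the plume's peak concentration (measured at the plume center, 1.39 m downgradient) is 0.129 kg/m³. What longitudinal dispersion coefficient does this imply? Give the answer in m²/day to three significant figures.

At the plume center C_max = M/(n_e·A·√(4πDt)), so D = M²/(4πt·(n_e·A·C_max)²).
n_e·A·C_max = 0.38 × 211 × 0.129 = 10.34 kg/m.
D = 53.2²/(4π × 9.10 × 10.34²) = 0.231 m²/day.

0.231 m²/day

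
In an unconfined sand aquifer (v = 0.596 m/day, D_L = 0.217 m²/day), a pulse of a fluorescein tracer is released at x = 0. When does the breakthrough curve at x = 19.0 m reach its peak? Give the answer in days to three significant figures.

31.3 days

For the 1D instantaneous-source solution, setting ∂C/∂t = 0 at fixed x gives v²t² + 2Dt − x² = 0, so t = (√(D² + v²x²) − D)/v².
√(D² + v²x²) = √(0.217² + 0.596² × 19.0²) = 11.33; v² = 0.355216.
t = (11.33 − 0.217)/0.355216 = 31.3 days (vs. the pure-advection estimate x/v = 31.9 d).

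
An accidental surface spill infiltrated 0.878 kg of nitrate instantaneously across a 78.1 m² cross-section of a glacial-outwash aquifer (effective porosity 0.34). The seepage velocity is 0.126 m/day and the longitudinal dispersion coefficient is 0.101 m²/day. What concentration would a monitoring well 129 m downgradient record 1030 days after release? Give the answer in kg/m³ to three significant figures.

For an instantaneous plane source, C(x,t) = M/(n_e·A·√(4πDt)) · exp(−(x−vt)²/(4Dt)), with n_e·A the pore (flow) area.
Plume center vt = 0.126 × 1030 = 129.78 m, so the well at 129 m is 0.78 m upgradient of the peak.
√(4πDt) = 36.16 m, giving peak height M/(n_e·A·√(4πDt)) = 0.878/(0.34 × 78.1 × 36.16) = 0.0009144 kg/m³.
(x−vt)²/(4Dt) = (-0.78)²/(4 × 0.101 × 1030) = 0.001462; exp(−0.001462) = 0.9985.
C = 0.0009144 × 0.9985 = 0.000913 kg/m³.

0.000913 kg/m³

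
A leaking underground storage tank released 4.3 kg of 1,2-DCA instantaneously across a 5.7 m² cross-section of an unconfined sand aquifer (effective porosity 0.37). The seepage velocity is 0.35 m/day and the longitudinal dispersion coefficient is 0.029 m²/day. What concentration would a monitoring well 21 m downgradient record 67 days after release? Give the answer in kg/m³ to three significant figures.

For an instantaneous plane source, C(x,t) = M/(n_e·A·√(4πDt)) · exp(−(x−vt)²/(4Dt)), with n_e·A the pore (flow) area.
Plume center vt = 0.35 × 67 = 23.45 m, so the well at 21 m is 2.45 m upgradient of the peak.
√(4πDt) = 4.941 m, giving peak height M/(n_e·A·√(4πDt)) = 4.3/(0.37 × 5.7 × 4.941) = 0.4126 kg/m³.
(x−vt)²/(4Dt) = (-2.45)²/(4 × 0.029 × 67) = 0.7723; exp(−0.7723) = 0.4619.
C = 0.4126 × 0.4619 = 0.191 kg/m³.

0.191 kg/m³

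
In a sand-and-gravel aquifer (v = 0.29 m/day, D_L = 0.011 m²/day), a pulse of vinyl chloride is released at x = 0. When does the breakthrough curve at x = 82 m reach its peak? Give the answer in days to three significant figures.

283 days

For the 1D instantaneous-source solution, setting ∂C/∂t = 0 at fixed x gives v²t² + 2Dt − x² = 0, so t = (√(D² + v²x²) − D)/v².
√(D² + v²x²) = √(0.011² + 0.29² × 82²) = 23.78; v² = 0.0841.
t = (23.78 − 0.011)/0.0841 = 283 days (vs. the pure-advection estimate x/v = 283 d).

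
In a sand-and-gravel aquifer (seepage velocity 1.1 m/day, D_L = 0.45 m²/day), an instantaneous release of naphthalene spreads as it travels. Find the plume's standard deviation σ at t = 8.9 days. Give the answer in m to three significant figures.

Dispersive spreading gives a Gaussian with σ² = 2Dt; advection only shifts the center.
σ = √(2 × 0.45 × 8.9) = 2.83 m.

2.83 m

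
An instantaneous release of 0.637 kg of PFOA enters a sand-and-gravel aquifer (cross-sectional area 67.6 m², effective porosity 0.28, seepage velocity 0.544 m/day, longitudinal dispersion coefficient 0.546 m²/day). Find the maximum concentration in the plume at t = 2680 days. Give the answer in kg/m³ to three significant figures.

0.000248 kg/m³

The peak of an instantaneous 1D plume sits at x = vt; there the Gaussian factor is 1 and C_max = M/(n_e·A·√(4πDt)), where n_e·A is the pore area the mass is dissolved in.
√(4πDt) = √(4π × 0.546 × 2680) = 135.6 m, so C_max = 0.637/(0.28 × 67.6 × 135.6) = 0.000248 kg/m³.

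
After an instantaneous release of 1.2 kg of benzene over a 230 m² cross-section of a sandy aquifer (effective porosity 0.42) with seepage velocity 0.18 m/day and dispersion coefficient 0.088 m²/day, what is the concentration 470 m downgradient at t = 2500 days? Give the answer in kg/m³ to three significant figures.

For an instantaneous plane source, C(x,t) = M/(n_e·A·√(4πDt)) · exp(−(x−vt)²/(4Dt)), with n_e·A the pore (flow) area.
Plume center vt = 0.18 × 2500 = 450 m, so the well at 470 m is 20 m downgradient of the peak.
√(4πDt) = 52.58 m, giving peak height M/(n_e·A·√(4πDt)) = 1.2/(0.42 × 230 × 52.58) = 0.0002363 kg/m³.
(x−vt)²/(4Dt) = (20)²/(4 × 0.088 × 2500) = 0.4545; exp(−0.4545) = 0.6348.
C = 0.0002363 × 0.6348 = 0.000150 kg/m³.

0.000150 kg/m³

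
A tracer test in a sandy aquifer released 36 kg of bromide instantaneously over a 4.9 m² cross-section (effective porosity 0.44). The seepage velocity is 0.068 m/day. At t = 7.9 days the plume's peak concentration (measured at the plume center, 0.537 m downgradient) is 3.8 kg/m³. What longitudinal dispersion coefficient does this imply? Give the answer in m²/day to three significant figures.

At the plume center C_max = M/(n_e·A·√(4πDt)), so D = M²/(4πt·(n_e·A·C_max)²).
n_e·A·C_max = 0.44 × 4.9 × 3.8 = 8.193 kg/m.
D = 36²/(4π × 7.9 × 8.193²) = 0.194 m²/day.

0.194 m²/day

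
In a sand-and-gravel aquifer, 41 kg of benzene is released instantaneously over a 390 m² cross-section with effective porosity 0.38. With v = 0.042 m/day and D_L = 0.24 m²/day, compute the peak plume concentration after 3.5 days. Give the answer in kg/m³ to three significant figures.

The peak of an instantaneous 1D plume sits at x = vt; there the Gaussian factor is 1 and C_max = M/(n_e·A·√(4πDt)), where n_e·A is the pore area the mass is dissolved in.
√(4πDt) = √(4π × 0.24 × 3.5) = 3.249 m, so C_max = 41/(0.38 × 390 × 3.249) = 0.0852 kg/m³.

0.0852 kg/m³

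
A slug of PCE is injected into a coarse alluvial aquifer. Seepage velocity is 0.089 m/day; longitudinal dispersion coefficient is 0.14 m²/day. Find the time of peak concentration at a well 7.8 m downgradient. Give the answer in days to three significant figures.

71.7 days

For the 1D instantaneous-source solution, setting ∂C/∂t = 0 at fixed x gives v²t² + 2Dt − x² = 0, so t = (√(D² + v²x²) − D)/v².
√(D² + v²x²) = √(0.14² + 0.089² × 7.8²) = 0.7082; v² = 0.007921.
t = (0.7082 − 0.14)/0.007921 = 71.7 days (vs. the pure-advection estimate x/v = 87.6 d).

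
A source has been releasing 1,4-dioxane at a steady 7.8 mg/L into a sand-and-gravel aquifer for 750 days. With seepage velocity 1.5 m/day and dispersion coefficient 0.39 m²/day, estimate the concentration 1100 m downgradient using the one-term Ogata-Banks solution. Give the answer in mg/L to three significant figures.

For a continuous step input, C/C₀ ≈ ½·erfc((x−vt)/(2√(Dt))).
vt = 1.5 × 750 = 1125 m and 2√(Dt) = 2√(0.39 × 750) = 34.21 m.
Argument (x−vt)/(2√(Dt)) = (1100 − 1125)/34.21 = -0.7308; ½·erfc(-0.7308) = 0.8493.
C = 7.8 × 0.8493 = 6.62 mg/L.

6.62 mg/L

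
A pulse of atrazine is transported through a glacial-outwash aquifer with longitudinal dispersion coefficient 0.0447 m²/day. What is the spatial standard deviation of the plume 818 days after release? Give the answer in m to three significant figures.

8.55 m

Dispersive spreading gives a Gaussian with σ² = 2Dt; advection only shifts the center.
σ = √(2 × 0.0447 × 818) = 8.55 m.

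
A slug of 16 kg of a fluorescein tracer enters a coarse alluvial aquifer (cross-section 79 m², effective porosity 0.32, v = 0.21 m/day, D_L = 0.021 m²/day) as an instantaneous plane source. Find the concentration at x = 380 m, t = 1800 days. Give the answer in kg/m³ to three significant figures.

0.0283 kg/m³

For an instantaneous plane source, C(x,t) = M/(n_e·A·√(4πDt)) · exp(−(x−vt)²/(4Dt)), with n_e·A the pore (flow) area.
Plume center vt = 0.21 × 1800 = 378 m, so the well at 380 m is 2 m downgradient of the peak.
√(4πDt) = 21.79 m, giving peak height M/(n_e·A·√(4πDt)) = 16/(0.32 × 79 × 21.79) = 0.02905 kg/m³.
(x−vt)²/(4Dt) = (2)²/(4 × 0.021 × 1800) = 0.02646; exp(−0.02646) = 0.9739.
C = 0.02905 × 0.9739 = 0.0283 kg/m³.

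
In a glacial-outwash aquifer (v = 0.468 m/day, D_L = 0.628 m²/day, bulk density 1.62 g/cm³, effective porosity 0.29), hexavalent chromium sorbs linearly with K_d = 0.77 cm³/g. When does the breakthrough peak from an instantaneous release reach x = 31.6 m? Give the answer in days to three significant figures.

Retardation factor R = 1 + ρ_b·K_d/n = 1 + 1.62 × 0.77/0.29 = 5.301.
Sorption retards both mechanisms: v_R = v/R = 0.08829 m/day, D_R = D/R = 0.1185 m²/day.
Peak time from v_R²t² + 2D_R t − x² = 0: t = (√(D_R² + v_R²x²) − D_R)/v_R².
√(D_R² + v_R²x²) = √(0.1185² + 0.08829² × 31.6²) = 2.792; v_R² = 0.007795.
t = (2.792 − 0.1185)/0.007795 = 343 days.

343 days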